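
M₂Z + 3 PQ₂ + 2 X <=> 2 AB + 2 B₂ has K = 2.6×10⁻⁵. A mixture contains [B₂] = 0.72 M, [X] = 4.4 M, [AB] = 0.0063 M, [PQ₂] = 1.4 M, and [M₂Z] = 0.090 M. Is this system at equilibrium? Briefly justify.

no; Q < K, reaction proceeds forward

Q = [AB]²·[B₂]² / ([M₂Z]·[PQ₂]³·[X]²) = (0.0063)²·(0.72)² / ((0.090)·(1.4)³·(4.4)²) = 4.3×10⁻⁶
Q = 4.3×10⁻⁶ < K = 2.6×10⁻⁵: net forward reaction.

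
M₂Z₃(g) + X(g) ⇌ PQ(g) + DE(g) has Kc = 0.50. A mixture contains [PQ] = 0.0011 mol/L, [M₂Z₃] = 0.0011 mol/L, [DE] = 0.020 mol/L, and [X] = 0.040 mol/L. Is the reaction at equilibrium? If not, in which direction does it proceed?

neither direction; the system is at equilibrium

Qc = [PQ]·[DE] / ([M₂Z₃]·[X]) = (0.0011)·(0.020) / ((0.0011)·(0.040)) = 0.50
Qc = 0.50 = Kc, so the system is already at equilibrium.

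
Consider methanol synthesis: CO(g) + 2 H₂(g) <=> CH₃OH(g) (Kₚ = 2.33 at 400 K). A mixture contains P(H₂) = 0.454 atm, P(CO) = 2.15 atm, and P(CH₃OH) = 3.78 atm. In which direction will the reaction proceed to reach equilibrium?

Qₚ = P(CH₃OH) / (P(CO)·P(H₂)²) = (3.78) / ((2.15)·(0.454)²) = 8.53
Qₚ = 8.53 > Kₚ = 2.33, so the reverse reaction proceeds.

reverse (toward reactants)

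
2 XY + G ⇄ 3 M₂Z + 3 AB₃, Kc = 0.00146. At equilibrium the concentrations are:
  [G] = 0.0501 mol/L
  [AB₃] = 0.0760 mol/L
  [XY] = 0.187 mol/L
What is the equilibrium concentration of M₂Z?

[M₂Z] = 0.180 mol/L

At equilibrium, Kc = [M₂Z]³·[AB₃]³ / ([XY]²·[G]) = 0.00146.
([M₂Z])³·(0.0760)³ / ((0.187)²·(0.0501)) = 0.00146
[M₂Z]³ = 0.00583 ⇒ [M₂Z] = 0.180 mol/L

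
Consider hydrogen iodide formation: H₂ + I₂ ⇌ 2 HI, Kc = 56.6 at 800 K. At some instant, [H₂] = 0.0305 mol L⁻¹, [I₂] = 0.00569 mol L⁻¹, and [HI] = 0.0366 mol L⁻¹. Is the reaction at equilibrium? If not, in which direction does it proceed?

Qc = [HI]² / ([H₂]·[I₂]) = (0.0366)² / ((0.0305)·(0.00569)) = 7.72
Qc = 7.72 < Kc = 56.6, so the forward reaction proceeds.

to the right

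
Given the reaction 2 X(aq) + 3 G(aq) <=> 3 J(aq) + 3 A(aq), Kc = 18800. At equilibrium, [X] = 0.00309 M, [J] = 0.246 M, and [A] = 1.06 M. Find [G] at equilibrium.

At equilibrium, Kc = [J]³·[A]³ / ([X]²·[G]³) = 18800.
(0.246)³·(1.06)³ / ((0.00309)²·([G])³) = 18800
[G]³ = 0.0988 ⇒ [G] = 0.462 M

[G] = 0.462 M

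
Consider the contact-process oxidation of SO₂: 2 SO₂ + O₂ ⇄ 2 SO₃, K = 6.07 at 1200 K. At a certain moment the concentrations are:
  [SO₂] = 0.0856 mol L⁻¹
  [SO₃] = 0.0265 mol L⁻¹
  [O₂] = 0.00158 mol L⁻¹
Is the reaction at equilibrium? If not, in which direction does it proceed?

Q = [SO₃]² / ([SO₂]²·[O₂]) = (0.0265)² / ((0.0856)²·(0.00158)) = 60.7
Q = 60.7 > K = 6.07, so the reverse reaction proceeds.

to the left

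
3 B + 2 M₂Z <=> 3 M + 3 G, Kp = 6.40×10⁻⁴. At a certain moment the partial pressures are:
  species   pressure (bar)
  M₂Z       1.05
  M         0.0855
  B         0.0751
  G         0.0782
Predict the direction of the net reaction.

Qp = P(M)³·P(G)³ / (P(B)³·P(M₂Z)²) = (0.0855)³·(0.0782)³ / ((0.0751)³·(1.05)²) = 6.40×10⁻⁴
Qp = 6.40×10⁻⁴ = Kp, so the system is already at equilibrium.

at equilibrium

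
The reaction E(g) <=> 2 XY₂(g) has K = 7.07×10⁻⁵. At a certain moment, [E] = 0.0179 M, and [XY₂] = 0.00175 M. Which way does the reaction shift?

Q = [XY₂]² / [E] = (0.00175)² / (0.0179) = 1.71×10⁻⁴
Q = 1.71×10⁻⁴ > K = 7.07×10⁻⁵, so the reverse reaction proceeds.

in the reverse direction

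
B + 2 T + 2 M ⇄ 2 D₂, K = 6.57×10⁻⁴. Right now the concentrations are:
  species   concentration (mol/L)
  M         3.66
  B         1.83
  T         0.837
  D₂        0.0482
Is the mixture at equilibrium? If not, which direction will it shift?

no; Q < K, reaction proceeds forward

Q = [D₂]² / ([B]·[T]²·[M]²) = (0.0482)² / ((1.83)·(0.837)²·(3.66)²) = 1.35×10⁻⁴
Q = 1.35×10⁻⁴ < K = 6.57×10⁻⁴: net forward reaction.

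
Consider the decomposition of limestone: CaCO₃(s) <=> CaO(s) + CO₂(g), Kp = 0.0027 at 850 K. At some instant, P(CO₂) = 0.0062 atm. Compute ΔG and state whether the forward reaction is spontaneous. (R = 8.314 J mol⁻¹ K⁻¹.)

(CaCO₃, CaO are pure solids — omitted from Qp.)
Qp = P(CO₂) = 0.00620
ΔG = RT ln(Qp/Kp) = (8.314 J mol⁻¹ K⁻¹)(850 K) × ln(0.00620/0.0027)
   = (7.067 kJ/mol)(0.8313) = 5.87 kJ/mol
ΔG > 0, so the forward reaction is non-spontaneous (proceeds in reverse).

ΔG = 5.87 kJ/mol; the forward reaction is non-spontaneous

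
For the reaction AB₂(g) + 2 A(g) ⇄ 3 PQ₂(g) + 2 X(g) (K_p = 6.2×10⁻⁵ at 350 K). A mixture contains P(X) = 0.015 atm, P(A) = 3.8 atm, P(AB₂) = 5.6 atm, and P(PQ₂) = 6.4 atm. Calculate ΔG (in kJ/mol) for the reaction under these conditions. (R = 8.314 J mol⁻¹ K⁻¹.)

Q_p = P(PQ₂)³·P(X)² / (P(AB₂)·P(A)²) = (6.4)³·(0.015)² / ((5.6)·(3.8)²) = 7.29×10⁻⁴
ΔG = RT ln(Q_p/K_p) = (8.314 J mol⁻¹ K⁻¹)(350 K) × ln(7.29×10⁻⁴/6.2×10⁻⁵)
   = (2.910 kJ/mol)(2.465) = 7.17 kJ/mol
ΔG > 0, so the forward reaction is non-spontaneous (proceeds in reverse).

ΔG = 7.17 kJ/mol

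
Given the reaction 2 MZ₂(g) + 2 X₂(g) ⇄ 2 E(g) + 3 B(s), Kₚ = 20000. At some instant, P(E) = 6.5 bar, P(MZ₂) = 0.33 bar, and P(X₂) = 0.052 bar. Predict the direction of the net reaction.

in the reverse direction

(B is a pure solid — omitted from Qₚ.)
Qₚ = P(E)² / (P(MZ₂)²·P(X₂)²) = (6.5)² / ((0.33)²·(0.052)²) = 1.4×10⁵
Qₚ = 1.4×10⁵ > Kₚ = 20000, so the reverse reaction proceeds.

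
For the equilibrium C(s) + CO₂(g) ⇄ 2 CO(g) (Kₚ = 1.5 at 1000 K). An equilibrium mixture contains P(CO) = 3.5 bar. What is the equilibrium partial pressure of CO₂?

(C is a pure solid — omitted from Kₚ.)
At equilibrium, Kₚ = P(CO)² / P(CO₂) = 1.5.
(3.5)² / (P(CO₂)) = 1.5
P(CO₂) = 8.17 = 8.2 bar

P(CO₂) = 8.2 bar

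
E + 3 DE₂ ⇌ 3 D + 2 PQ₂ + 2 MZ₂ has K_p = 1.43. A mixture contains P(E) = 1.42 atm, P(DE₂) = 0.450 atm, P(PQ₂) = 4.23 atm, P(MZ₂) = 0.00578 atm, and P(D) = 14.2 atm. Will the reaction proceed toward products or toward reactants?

toward reactants

Q_p = P(D)³·P(PQ₂)²·P(MZ₂)² / (P(E)·P(DE₂)³) = (14.2)³·(4.23)²·(0.00578)² / ((1.42)·(0.450)³) = 13.2
Q_p = 13.2 > K_p = 1.43, so the reverse reaction proceeds.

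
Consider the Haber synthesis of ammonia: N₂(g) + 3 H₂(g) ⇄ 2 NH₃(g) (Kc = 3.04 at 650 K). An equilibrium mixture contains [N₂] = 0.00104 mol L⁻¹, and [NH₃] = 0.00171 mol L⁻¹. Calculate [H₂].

[H₂] = 0.0974 mol L⁻¹

At equilibrium, Kc = [NH₃]² / ([N₂]·[H₂]³) = 3.04.
(0.00171)² / ((0.00104)·([H₂])³) = 3.04
[H₂]³ = 9.25e-4 ⇒ [H₂] = 0.0974 mol L⁻¹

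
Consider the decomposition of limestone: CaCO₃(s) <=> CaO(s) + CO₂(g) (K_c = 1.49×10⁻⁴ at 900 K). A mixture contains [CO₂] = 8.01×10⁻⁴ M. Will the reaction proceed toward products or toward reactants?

in the reverse direction

(CaCO₃, CaO are pure solids — omitted from Q_c.)
Q_c = [CO₂] = 8.01×10⁻⁴
Q_c = 8.01×10⁻⁴ > K_c = 1.49×10⁻⁴, so the reverse reaction proceeds.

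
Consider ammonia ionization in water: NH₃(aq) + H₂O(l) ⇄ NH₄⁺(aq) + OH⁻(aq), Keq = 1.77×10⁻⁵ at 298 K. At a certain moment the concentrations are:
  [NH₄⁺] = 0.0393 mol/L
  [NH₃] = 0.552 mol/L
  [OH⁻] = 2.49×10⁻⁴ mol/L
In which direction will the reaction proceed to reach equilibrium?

at equilibrium

(H₂O is a pure liquid — omitted from Q.)
Q = [NH₄⁺]·[OH⁻] / [NH₃] = (0.0393)·(2.49×10⁻⁴) / (0.552) = 1.77×10⁻⁵
Q = 1.77×10⁻⁵ = Keq, so the system is already at equilibrium.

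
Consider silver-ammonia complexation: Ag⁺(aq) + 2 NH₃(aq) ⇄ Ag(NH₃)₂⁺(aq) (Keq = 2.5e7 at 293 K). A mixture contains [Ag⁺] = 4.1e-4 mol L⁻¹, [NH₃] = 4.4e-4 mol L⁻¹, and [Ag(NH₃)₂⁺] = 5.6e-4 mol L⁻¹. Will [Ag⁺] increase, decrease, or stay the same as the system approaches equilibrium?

Q = [Ag(NH₃)₂⁺] / ([Ag⁺]·[NH₃]²) = (5.6e-4) / ((4.1e-4)·(4.4e-4)²) = 7.1e6
Q = 7.1e6 < Keq = 2.5e7: net forward reaction.
Ag⁺ is a reactant, so it decreases.

decrease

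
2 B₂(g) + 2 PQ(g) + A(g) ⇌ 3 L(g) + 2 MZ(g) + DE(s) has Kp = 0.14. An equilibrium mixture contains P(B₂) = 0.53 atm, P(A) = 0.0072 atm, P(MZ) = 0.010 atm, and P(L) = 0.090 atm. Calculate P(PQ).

P(PQ) = 0.016 atm

(DE is a pure solid — omitted from Kp.)
At equilibrium, Kp = P(L)³·P(MZ)² / (P(B₂)²·P(PQ)²·P(A)) = 0.14.
(0.090)³·(0.010)² / ((0.53)²·(P(PQ))²·(0.0072)) = 0.14
P(PQ)² = 2.57×10⁻⁴ ⇒ P(PQ) = 0.016 atm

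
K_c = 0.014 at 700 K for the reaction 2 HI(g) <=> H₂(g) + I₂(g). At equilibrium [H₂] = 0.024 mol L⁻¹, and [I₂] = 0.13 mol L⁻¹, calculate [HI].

[HI] = 0.47 mol L⁻¹

At equilibrium, K_c = [H₂]·[I₂] / [HI]² = 0.014.
(0.024)·(0.13) / ([HI])² = 0.014
[HI]² = 0.223 ⇒ [HI] = 0.47 mol L⁻¹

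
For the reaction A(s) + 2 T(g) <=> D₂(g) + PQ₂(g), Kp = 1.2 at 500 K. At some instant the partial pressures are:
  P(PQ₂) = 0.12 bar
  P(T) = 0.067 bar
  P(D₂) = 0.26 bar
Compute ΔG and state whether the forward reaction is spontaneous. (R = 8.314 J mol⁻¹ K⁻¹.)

ΔG = 7.30 kJ/mol; the forward reaction is non-spontaneous

(A is a pure solid — omitted from Qp.)
Qp = P(D₂)·P(PQ₂) / P(T)² = (0.26)·(0.12) / (0.067)² = 6.95
ΔG = RT ln(Qp/Kp) = (8.314 J mol⁻¹ K⁻¹)(500 K) × ln(6.95/1.2)
   = (4.157 kJ/mol)(1.756) = 7.30 kJ/mol
ΔG > 0, so the forward reaction is non-spontaneous (proceeds in reverse).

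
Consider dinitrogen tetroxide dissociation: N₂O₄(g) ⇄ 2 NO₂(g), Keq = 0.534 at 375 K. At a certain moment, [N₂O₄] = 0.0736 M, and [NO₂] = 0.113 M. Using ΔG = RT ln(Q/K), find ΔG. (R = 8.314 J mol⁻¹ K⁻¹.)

ΔG = -3.51 kJ/mol

Q = [NO₂]² / [N₂O₄] = (0.113)² / (0.0736) = 0.173
ΔG = RT ln(Q/Keq) = (8.314 J mol⁻¹ K⁻¹)(375 K) × ln(0.173/0.534)
   = (3.118 kJ/mol)(-1.127) = -3.51 kJ/mol
ΔG < 0, so the forward reaction is spontaneous (proceeds forward).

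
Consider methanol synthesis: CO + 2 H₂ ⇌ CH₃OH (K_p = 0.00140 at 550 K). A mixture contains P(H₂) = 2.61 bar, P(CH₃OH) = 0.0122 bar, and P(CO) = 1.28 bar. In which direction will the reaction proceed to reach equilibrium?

neither direction; the system is at equilibrium

Q_p = P(CH₃OH) / (P(CO)·P(H₂)²) = (0.0122) / ((1.28)·(2.61)²) = 0.00140
Q_p = 0.00140 = K_p, so the system is already at equilibrium.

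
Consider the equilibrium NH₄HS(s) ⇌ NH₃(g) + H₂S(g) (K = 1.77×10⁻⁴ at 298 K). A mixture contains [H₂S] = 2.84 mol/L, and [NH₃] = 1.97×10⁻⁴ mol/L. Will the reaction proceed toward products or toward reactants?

(NH₄HS is a pure solid — omitted from Q.)
Q = [NH₃]·[H₂S] = (1.97×10⁻⁴)·(2.84) = 5.59×10⁻⁴
Q = 5.59×10⁻⁴ > K = 1.77×10⁻⁴, so the reverse reaction proceeds.

toward reactants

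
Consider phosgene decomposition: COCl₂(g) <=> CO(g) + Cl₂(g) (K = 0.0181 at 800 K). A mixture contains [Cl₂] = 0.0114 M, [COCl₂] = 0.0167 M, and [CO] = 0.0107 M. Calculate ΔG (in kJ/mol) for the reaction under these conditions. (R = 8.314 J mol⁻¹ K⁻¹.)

ΔG = -6.04 kJ/mol

Q = [CO]·[Cl₂] / [COCl₂] = (0.0107)·(0.0114) / (0.0167) = 0.00730
ΔG = RT ln(Q/K) = (8.314 J mol⁻¹ K⁻¹)(800 K) × ln(0.00730/0.0181)
   = (6.651 kJ/mol)(-0.9080) = -6.04 kJ/mol
ΔG < 0, so the forward reaction is spontaneous (proceeds forward).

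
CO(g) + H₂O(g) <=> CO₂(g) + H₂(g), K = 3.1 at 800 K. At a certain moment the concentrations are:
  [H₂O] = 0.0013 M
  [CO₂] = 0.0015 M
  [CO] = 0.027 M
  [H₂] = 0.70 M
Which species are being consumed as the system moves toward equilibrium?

Q = [CO₂]·[H₂] / ([CO]·[H₂O]) = (0.0015)·(0.70) / ((0.027)·(0.0013)) = 30
Q = 30 > K = 3.1: net reverse reaction.

CO₂, H₂ (products)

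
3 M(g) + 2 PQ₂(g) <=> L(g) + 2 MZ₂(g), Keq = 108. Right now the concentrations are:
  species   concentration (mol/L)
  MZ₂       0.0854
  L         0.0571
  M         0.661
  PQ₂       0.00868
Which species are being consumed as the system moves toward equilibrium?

Q = [L]·[MZ₂]² / ([M]³·[PQ₂]²) = (0.0571)·(0.0854)² / ((0.661)³·(0.00868)²) = 19.1
Q = 19.1 < Keq = 108: net forward reaction.

M, PQ₂ (reactants)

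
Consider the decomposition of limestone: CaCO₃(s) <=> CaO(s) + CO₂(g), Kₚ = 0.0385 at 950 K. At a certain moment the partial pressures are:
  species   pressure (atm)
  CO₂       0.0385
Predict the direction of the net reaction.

(CaCO₃, CaO are pure solids — omitted from Qₚ.)
Qₚ = P(CO₂) = 0.0385
Qₚ = 0.0385 = Kₚ, so the system is already at equilibrium.

neither direction; the system is at equilibrium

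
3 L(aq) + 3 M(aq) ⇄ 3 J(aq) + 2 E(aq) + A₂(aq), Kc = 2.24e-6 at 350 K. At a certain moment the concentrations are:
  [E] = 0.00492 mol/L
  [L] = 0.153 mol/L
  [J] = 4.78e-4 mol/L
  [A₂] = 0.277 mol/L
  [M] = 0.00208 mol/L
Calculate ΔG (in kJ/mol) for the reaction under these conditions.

ΔG = 6.74 kJ/mol

Qc = [J]³·[E]²·[A₂] / ([L]³·[M]³) = (4.78e-4)³·(0.00492)²·(0.277) / ((0.153)³·(0.00208)³) = 2.27e-5
ΔG = RT ln(Qc/Kc) = (8.314 J mol⁻¹ K⁻¹)(350 K) × ln(2.27e-5/2.24e-6)
   = (2.910 kJ/mol)(2.316) = 6.74 kJ/mol
ΔG > 0, so the forward reaction is non-spontaneous (proceeds in reverse).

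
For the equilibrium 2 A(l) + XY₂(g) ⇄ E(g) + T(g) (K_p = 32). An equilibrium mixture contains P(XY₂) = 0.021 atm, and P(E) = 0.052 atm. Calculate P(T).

P(T) = 13 atm

(A is a pure liquid — omitted from K_p.)
At equilibrium, K_p = P(E)·P(T) / P(XY₂) = 32.
(0.052)·(P(T)) / (0.021) = 32
P(T) = 12.9 = 13 atm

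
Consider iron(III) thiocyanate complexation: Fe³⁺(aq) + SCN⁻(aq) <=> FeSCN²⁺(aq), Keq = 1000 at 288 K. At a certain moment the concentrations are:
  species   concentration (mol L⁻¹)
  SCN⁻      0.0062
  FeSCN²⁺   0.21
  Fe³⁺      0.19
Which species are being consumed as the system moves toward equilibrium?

Q = [FeSCN²⁺] / ([Fe³⁺]·[SCN⁻]) = (0.21) / ((0.19)·(0.0062)) = 180
Q = 180 < Keq = 1000: net forward reaction.

Fe³⁺, SCN⁻ (reactants)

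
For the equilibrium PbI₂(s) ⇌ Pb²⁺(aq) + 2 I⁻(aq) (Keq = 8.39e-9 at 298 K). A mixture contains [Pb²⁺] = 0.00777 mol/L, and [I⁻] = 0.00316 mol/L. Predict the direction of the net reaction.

reverse (toward reactants)

(PbI₂ is a pure solid — omitted from Q.)
Q = [Pb²⁺]·[I⁻]² = (0.00777)·(0.00316)² = 7.76e-8
Q = 7.76e-8 > Keq = 8.39e-9, so the reverse reaction proceeds.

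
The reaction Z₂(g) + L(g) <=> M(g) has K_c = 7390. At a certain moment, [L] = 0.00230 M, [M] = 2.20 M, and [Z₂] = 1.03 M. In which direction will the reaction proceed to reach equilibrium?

Q_c = [M] / ([Z₂]·[L]) = (2.20) / ((1.03)·(0.00230)) = 929
Q_c = 929 < K_c = 7390, so the forward reaction proceeds.

toward products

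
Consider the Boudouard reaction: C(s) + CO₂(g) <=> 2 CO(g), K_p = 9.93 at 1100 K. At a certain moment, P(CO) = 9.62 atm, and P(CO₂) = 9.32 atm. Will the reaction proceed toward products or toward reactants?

(C is a pure solid — omitted from Q_p.)
Q_p = P(CO)² / P(CO₂) = (9.62)² / (9.32) = 9.93
Q_p = 9.93 = K_p, so the system is already at equilibrium.

no net change (already at equilibrium)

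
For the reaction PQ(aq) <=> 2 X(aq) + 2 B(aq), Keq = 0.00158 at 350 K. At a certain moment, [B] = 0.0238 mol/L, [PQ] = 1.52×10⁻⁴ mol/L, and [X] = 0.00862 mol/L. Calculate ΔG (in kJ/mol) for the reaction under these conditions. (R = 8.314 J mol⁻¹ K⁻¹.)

Q = [X]²·[B]² / [PQ] = (0.00862)²·(0.0238)² / (1.52×10⁻⁴) = 2.77×10⁻⁴
ΔG = RT ln(Q/Keq) = (8.314 J mol⁻¹ K⁻¹)(350 K) × ln(2.77×10⁻⁴/0.00158)
   = (2.910 kJ/mol)(-1.741) = -5.07 kJ/mol
ΔG < 0, so the forward reaction is spontaneous (proceeds forward).

ΔG = -5.07 kJ/mol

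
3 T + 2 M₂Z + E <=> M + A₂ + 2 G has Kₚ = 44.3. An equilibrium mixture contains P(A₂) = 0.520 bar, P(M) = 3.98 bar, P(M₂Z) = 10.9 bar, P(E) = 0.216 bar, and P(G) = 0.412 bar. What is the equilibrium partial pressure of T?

P(T) = 0.0676 bar

At equilibrium, Kₚ = P(M)·P(A₂)·P(G)² / (P(T)³·P(M₂Z)²·P(E)) = 44.3.
(3.98)·(0.520)·(0.412)² / ((P(T))³·(10.9)²·(0.216)) = 44.3
P(T)³ = 3.09×10⁻⁴ ⇒ P(T) = 0.0676 bar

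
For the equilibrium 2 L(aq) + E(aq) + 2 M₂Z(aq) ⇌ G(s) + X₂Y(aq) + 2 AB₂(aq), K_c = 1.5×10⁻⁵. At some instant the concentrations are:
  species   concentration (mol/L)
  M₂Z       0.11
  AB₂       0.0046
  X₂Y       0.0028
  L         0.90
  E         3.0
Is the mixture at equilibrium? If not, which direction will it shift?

no; Q < K, reaction proceeds forward

(G is a pure solid — omitted from Q_c.)
Q_c = [X₂Y]·[AB₂]² / ([L]²·[E]·[M₂Z]²) = (0.0028)·(0.0046)² / ((0.90)²·(3.0)·(0.11)²) = 2.0×10⁻⁶
Q_c = 2.0×10⁻⁶ < K_c = 1.5×10⁻⁵: net forward reaction.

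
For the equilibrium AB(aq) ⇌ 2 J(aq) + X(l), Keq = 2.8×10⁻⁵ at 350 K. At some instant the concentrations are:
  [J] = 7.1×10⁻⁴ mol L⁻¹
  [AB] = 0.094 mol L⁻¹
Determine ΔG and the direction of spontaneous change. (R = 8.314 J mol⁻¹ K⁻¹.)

ΔG = -4.81 kJ/mol; the forward reaction is spontaneous

(X is a pure liquid — omitted from Q.)
Q = [J]² / [AB] = (7.1×10⁻⁴)² / (0.094) = 5.36×10⁻⁶
ΔG = RT ln(Q/Keq) = (8.314 J mol⁻¹ K⁻¹)(350 K) × ln(5.36×10⁻⁶/2.8×10⁻⁵)
   = (2.910 kJ/mol)(-1.653) = -4.81 kJ/mol
ΔG < 0, so the forward reaction is spontaneous (proceeds forward).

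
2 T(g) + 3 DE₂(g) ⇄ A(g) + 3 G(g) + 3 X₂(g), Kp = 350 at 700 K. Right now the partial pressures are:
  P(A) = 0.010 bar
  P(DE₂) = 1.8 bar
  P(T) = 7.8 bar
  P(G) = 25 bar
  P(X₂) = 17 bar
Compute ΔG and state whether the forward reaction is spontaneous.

ΔG = 10.6 kJ/mol; the forward reaction is non-spontaneous

Qp = P(A)·P(G)³·P(X₂)³ / (P(T)²·P(DE₂)³) = (0.010)·(25)³·(17)³ / ((7.8)²·(1.8)³) = 2160
ΔG = RT ln(Qp/Kp) = (8.314 J mol⁻¹ K⁻¹)(700 K) × ln(2160/350)
   = (5.820 kJ/mol)(1.820) = 10.6 kJ/mol
ΔG > 0, so the forward reaction is non-spontaneous (proceeds in reverse).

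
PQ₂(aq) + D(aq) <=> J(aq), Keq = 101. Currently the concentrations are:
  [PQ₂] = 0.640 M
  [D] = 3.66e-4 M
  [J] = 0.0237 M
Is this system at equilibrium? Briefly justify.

Q = [J] / ([PQ₂]·[D]) = (0.0237) / ((0.640)·(3.66e-4)) = 101
Q = 101 = Keq; the system is at equilibrium.

yes, at equilibrium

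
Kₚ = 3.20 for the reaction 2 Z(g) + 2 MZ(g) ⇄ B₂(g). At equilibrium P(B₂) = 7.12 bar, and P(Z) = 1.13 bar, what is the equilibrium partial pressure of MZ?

P(MZ) = 1.32 bar

At equilibrium, Kₚ = P(B₂) / (P(Z)²·P(MZ)²) = 3.20.
(7.12) / ((1.13)²·(P(MZ))²) = 3.20
P(MZ)² = 1.74 ⇒ P(MZ) = 1.32 bar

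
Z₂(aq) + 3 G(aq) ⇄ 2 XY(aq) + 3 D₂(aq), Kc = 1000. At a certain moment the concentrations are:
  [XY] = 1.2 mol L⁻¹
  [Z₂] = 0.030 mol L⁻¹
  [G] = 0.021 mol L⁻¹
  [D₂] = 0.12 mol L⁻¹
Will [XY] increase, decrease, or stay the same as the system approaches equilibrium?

decrease

Qc = [XY]²·[D₂]³ / ([Z₂]·[G]³) = (1.2)²·(0.12)³ / ((0.030)·(0.021)³) = 9000
Qc = 9000 > Kc = 1000: net reverse reaction.
XY is a product, so it decreases.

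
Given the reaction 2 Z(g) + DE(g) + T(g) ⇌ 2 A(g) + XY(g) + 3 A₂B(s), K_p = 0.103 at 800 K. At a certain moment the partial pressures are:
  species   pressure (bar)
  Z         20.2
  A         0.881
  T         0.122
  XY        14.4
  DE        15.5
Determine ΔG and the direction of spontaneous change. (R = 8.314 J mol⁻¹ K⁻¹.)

(A₂B is a pure solid — omitted from Q_p.)
Q_p = P(A)²·P(XY) / (P(Z)²·P(DE)·P(T)) = (0.881)²·(14.4) / ((20.2)²·(15.5)·(0.122)) = 0.0145
ΔG = RT ln(Q_p/K_p) = (8.314 J mol⁻¹ K⁻¹)(800 K) × ln(0.0145/0.103)
   = (6.651 kJ/mol)(-1.961) = -13.0 kJ/mol
ΔG < 0, so the forward reaction is spontaneous (proceeds forward).

ΔG = -13.0 kJ/mol; the forward reaction is spontaneous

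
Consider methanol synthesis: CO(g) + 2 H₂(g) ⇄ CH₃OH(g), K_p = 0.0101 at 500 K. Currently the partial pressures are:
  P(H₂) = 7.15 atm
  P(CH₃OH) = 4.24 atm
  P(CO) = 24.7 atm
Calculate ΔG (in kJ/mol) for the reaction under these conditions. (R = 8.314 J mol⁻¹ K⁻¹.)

Q_p = P(CH₃OH) / (P(CO)·P(H₂)²) = (4.24) / ((24.7)·(7.15)²) = 0.00336
ΔG = RT ln(Q_p/K_p) = (8.314 J mol⁻¹ K⁻¹)(500 K) × ln(0.00336/0.0101)
   = (4.157 kJ/mol)(-1.101) = -4.58 kJ/mol
ΔG < 0, so the forward reaction is spontaneous (proceeds forward).

ΔG = -4.58 kJ/mol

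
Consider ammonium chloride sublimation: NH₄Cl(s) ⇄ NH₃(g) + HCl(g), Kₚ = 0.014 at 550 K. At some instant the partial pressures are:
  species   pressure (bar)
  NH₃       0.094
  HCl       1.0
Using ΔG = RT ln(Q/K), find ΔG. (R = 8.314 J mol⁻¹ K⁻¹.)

ΔG = 8.71 kJ/mol

(NH₄Cl is a pure solid — omitted from Qₚ.)
Qₚ = P(NH₃)·P(HCl) = (0.094)·(1.0) = 0.0940
ΔG = RT ln(Qₚ/Kₚ) = (8.314 J mol⁻¹ K⁻¹)(550 K) × ln(0.0940/0.014)
   = (4.573 kJ/mol)(1.904) = 8.71 kJ/mol
ΔG > 0, so the forward reaction is non-spontaneous (proceeds in reverse).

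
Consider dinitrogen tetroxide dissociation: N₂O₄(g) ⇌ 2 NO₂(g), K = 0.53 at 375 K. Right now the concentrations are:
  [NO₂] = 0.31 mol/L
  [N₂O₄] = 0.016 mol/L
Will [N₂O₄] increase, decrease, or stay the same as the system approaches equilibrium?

Q = [NO₂]² / [N₂O₄] = (0.31)² / (0.016) = 6.0
Q = 6.0 > K = 0.53: net reverse reaction.
N₂O₄ is a reactant, so it increases.

increase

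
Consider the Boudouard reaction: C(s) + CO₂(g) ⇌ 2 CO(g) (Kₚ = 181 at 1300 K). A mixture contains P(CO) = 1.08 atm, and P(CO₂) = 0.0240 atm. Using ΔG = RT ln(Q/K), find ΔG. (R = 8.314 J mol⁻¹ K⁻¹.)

(C is a pure solid — omitted from Qₚ.)
Qₚ = P(CO)² / P(CO₂) = (1.08)² / (0.0240) = 48.6
ΔG = RT ln(Qₚ/Kₚ) = (8.314 J mol⁻¹ K⁻¹)(1300 K) × ln(48.6/181)
   = (10.81 kJ/mol)(-1.315) = -14.2 kJ/mol
ΔG < 0, so the forward reaction is spontaneous (proceeds forward).

ΔG = -14.2 kJ/mol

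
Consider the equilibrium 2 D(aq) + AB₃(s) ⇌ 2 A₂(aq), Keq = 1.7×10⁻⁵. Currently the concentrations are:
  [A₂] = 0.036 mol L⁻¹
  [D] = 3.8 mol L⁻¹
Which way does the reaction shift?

in the reverse direction

(AB₃ is a pure solid — omitted from Q.)
Q = [A₂]² / [D]² = (0.036)² / (3.8)² = 9.0×10⁻⁵
Q = 9.0×10⁻⁵ > Keq = 1.7×10⁻⁵, so the reverse reaction proceeds.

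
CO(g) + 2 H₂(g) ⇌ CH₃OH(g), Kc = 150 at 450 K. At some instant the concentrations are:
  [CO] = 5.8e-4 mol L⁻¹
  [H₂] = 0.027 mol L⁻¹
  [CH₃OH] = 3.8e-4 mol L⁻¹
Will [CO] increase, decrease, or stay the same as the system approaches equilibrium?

Qc = [CH₃OH] / ([CO]·[H₂]²) = (3.8e-4) / ((5.8e-4)·(0.027)²) = 900
Qc = 900 > Kc = 150: net reverse reaction.
CO is a reactant, so it increases.

increase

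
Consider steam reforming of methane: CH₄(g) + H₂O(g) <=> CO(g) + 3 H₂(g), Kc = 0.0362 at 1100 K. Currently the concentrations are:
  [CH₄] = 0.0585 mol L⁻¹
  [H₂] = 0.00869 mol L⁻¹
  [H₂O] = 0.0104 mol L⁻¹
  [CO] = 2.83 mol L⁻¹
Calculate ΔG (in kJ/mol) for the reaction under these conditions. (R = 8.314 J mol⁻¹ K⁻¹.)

ΔG = -22.6 kJ/mol

Qc = [CO]·[H₂]³ / ([CH₄]·[H₂O]) = (2.83)·(0.00869)³ / ((0.0585)·(0.0104)) = 0.00305
ΔG = RT ln(Qc/Kc) = (8.314 J mol⁻¹ K⁻¹)(1100 K) × ln(0.00305/0.0362)
   = (9.145 kJ/mol)(-2.474) = -22.6 kJ/mol
ΔG < 0, so the forward reaction is spontaneous (proceeds forward).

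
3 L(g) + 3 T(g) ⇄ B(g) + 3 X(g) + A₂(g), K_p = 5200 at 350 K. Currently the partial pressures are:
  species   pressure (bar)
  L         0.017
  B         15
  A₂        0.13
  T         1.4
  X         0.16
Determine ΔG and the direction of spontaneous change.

Q_p = P(B)·P(X)³·P(A₂) / (P(L)³·P(T)³) = (15)·(0.16)³·(0.13) / ((0.017)³·(1.4)³) = 592
ΔG = RT ln(Q_p/K_p) = (8.314 J mol⁻¹ K⁻¹)(350 K) × ln(592/5200)
   = (2.910 kJ/mol)(-2.173) = -6.32 kJ/mol
ΔG < 0, so the forward reaction is spontaneous (proceeds forward).

ΔG = -6.32 kJ/mol; the forward reaction is spontaneous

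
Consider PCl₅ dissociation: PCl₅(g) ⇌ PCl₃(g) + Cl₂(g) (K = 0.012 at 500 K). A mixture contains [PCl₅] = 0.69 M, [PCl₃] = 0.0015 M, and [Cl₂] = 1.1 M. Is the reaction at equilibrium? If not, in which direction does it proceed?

in the forward direction

Q = [PCl₃]·[Cl₂] / [PCl₅] = (0.0015)·(1.1) / (0.69) = 0.0024
Q = 0.0024 < K = 0.012, so the forward reaction proceeds.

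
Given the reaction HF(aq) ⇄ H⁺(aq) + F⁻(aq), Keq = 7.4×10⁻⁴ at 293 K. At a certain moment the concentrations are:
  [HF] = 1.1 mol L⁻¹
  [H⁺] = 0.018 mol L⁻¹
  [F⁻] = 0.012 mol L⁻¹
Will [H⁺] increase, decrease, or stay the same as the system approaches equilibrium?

Q = [H⁺]·[F⁻] / [HF] = (0.018)·(0.012) / (1.1) = 2.0×10⁻⁴
Q = 2.0×10⁻⁴ < Keq = 7.4×10⁻⁴: net forward reaction.
H⁺ is a product, so it increases.

increase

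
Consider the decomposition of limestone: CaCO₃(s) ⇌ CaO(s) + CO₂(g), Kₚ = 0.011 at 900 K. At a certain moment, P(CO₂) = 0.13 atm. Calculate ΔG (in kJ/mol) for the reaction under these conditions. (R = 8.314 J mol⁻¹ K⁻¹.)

(CaCO₃, CaO are pure solids — omitted from Qₚ.)
Qₚ = P(CO₂) = 0.130
ΔG = RT ln(Qₚ/Kₚ) = (8.314 J mol⁻¹ K⁻¹)(900 K) × ln(0.130/0.011)
   = (7.483 kJ/mol)(2.470) = 18.5 kJ/mol
ΔG > 0, so the forward reaction is non-spontaneous (proceeds in reverse).

ΔG = 18.5 kJ/mol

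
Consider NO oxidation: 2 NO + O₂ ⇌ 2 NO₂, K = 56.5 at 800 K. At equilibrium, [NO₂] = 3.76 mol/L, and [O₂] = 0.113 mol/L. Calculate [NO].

At equilibrium, K = [NO₂]² / ([NO]²·[O₂]) = 56.5.
(3.76)² / (([NO])²·(0.113)) = 56.5
[NO]² = 2.21 ⇒ [NO] = 1.49 mol/L

[NO] = 1.49 mol/L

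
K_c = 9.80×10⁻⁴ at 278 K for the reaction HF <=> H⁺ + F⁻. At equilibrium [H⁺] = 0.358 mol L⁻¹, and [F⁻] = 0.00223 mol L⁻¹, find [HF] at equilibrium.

At equilibrium, K_c = [H⁺]·[F⁻] / [HF] = 9.80×10⁻⁴.
(0.358)·(0.00223) / ([HF]) = 9.80×10⁻⁴
[HF] = 0.815 mol L⁻¹

[HF] = 0.815 mol L⁻¹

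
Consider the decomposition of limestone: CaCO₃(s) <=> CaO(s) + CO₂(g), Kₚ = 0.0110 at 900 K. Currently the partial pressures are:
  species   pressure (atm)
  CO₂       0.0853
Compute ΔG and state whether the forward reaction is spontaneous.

ΔG = 15.3 kJ/mol; the forward reaction is non-spontaneous

(CaCO₃, CaO are pure solids — omitted from Qₚ.)
Qₚ = P(CO₂) = 0.0853
ΔG = RT ln(Qₚ/Kₚ) = (8.314 J mol⁻¹ K⁻¹)(900 K) × ln(0.0853/0.0110)
   = (7.483 kJ/mol)(2.048) = 15.3 kJ/mol
ΔG > 0, so the forward reaction is non-spontaneous (proceeds in reverse).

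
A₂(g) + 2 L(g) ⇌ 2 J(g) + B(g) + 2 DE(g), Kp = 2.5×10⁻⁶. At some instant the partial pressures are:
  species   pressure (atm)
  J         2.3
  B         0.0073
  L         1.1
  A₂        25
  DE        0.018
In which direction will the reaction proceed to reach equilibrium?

toward products

Qp = P(J)²·P(B)·P(DE)² / (P(A₂)·P(L)²) = (2.3)²·(0.0073)·(0.018)² / ((25)·(1.1)²) = 4.1×10⁻⁷
Qp = 4.1×10⁻⁷ < Kp = 2.5×10⁻⁶, so the forward reaction proceeds.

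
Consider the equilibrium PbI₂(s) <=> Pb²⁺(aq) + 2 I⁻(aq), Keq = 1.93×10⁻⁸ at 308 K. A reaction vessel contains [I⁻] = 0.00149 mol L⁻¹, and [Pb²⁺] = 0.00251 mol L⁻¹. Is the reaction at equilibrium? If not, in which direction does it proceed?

(PbI₂ is a pure solid — omitted from Q.)
Q = [Pb²⁺]·[I⁻]² = (0.00251)·(0.00149)² = 5.57×10⁻⁹
Q = 5.57×10⁻⁹ < Keq = 1.93×10⁻⁸, so the forward reaction proceeds.

in the forward direction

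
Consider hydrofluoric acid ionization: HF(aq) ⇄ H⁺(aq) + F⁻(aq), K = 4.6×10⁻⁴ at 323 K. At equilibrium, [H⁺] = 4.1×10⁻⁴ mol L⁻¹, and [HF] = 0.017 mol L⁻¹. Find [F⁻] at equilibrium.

[F⁻] = 0.019 mol L⁻¹

At equilibrium, K = [H⁺]·[F⁻] / [HF] = 4.6×10⁻⁴.
(4.1×10⁻⁴)·([F⁻]) / (0.017) = 4.6×10⁻⁴
[F⁻] = 0.0191 = 0.019 mol L⁻¹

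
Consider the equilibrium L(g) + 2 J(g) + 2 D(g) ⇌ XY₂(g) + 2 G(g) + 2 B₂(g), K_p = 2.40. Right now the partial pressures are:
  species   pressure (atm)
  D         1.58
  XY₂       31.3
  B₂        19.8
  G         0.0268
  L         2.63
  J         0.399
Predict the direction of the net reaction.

Q_p = P(XY₂)·P(G)²·P(B₂)² / (P(L)·P(J)²·P(D)²) = (31.3)·(0.0268)²·(19.8)² / ((2.63)·(0.399)²·(1.58)²) = 8.43
Q_p = 8.43 > K_p = 2.40, so the reverse reaction proceeds.

reverse (toward reactants)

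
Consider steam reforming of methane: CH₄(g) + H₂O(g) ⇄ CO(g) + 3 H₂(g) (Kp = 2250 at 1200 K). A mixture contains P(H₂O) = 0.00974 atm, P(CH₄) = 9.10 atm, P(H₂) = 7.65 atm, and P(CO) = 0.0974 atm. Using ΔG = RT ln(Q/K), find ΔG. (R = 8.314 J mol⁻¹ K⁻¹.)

Qp = P(CO)·P(H₂)³ / (P(CH₄)·P(H₂O)) = (0.0974)·(7.65)³ / ((9.10)·(0.00974)) = 492
ΔG = RT ln(Qp/Kp) = (8.314 J mol⁻¹ K⁻¹)(1200 K) × ln(492/2250)
   = (9.977 kJ/mol)(-1.520) = -15.2 kJ/mol
ΔG < 0, so the forward reaction is spontaneous (proceeds forward).

ΔG = -15.2 kJ/mol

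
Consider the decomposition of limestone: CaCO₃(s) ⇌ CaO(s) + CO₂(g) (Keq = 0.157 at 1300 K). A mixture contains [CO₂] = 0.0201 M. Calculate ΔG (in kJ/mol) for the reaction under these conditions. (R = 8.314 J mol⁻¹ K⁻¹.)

(CaCO₃, CaO are pure solids — omitted from Q.)
Q = [CO₂] = 0.0201
ΔG = RT ln(Q/Keq) = (8.314 J mol⁻¹ K⁻¹)(1300 K) × ln(0.0201/0.157)
   = (10.81 kJ/mol)(-2.056) = -22.2 kJ/mol
ΔG < 0, so the forward reaction is spontaneous (proceeds forward).

ΔG = -22.2 kJ/mol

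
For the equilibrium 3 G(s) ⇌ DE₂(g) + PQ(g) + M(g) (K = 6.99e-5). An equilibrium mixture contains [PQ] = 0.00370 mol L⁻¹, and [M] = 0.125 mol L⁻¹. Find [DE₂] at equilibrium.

[DE₂] = 0.151 mol L⁻¹

(G is a pure solid — omitted from K.)
At equilibrium, K = [DE₂]·[PQ]·[M] = 6.99e-5.
([DE₂])·(0.00370)·(0.125) = 6.99e-5
[DE₂] = 0.151 mol L⁻¹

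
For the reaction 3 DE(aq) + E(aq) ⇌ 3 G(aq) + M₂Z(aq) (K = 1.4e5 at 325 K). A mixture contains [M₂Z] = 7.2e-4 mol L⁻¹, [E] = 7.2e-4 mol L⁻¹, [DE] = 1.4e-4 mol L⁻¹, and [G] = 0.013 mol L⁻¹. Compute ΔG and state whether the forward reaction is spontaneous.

ΔG = 4.71 kJ/mol; the forward reaction is non-spontaneous

Q = [G]³·[M₂Z] / ([DE]³·[E]) = (0.013)³·(7.2e-4) / ((1.4e-4)³·(7.2e-4)) = 8.01e5
ΔG = RT ln(Q/K) = (8.314 J mol⁻¹ K⁻¹)(325 K) × ln(8.01e5/1.4e5)
   = (2.702 kJ/mol)(1.744) = 4.71 kJ/mol
ΔG > 0, so the forward reaction is non-spontaneous (proceeds in reverse).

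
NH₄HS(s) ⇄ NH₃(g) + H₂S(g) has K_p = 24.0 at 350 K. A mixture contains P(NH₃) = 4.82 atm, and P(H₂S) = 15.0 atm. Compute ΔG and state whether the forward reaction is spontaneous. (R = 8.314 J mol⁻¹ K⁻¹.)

ΔG = 3.21 kJ/mol; the forward reaction is non-spontaneous

(NH₄HS is a pure solid — omitted from Q_p.)
Q_p = P(NH₃)·P(H₂S) = (4.82)·(15.0) = 72.3
ΔG = RT ln(Q_p/K_p) = (8.314 J mol⁻¹ K⁻¹)(350 K) × ln(72.3/24.0)
   = (2.910 kJ/mol)(1.103) = 3.21 kJ/mol
ΔG > 0, so the forward reaction is non-spontaneous (proceeds in reverse).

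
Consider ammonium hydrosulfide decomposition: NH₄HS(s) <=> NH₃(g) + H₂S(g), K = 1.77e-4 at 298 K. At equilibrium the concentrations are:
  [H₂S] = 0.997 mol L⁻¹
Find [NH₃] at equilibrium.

(NH₄HS is a pure solid — omitted from K.)
At equilibrium, K = [NH₃]·[H₂S] = 1.77e-4.
([NH₃])·(0.997) = 1.77e-4
[NH₃] = 1.78e-4 mol L⁻¹

[NH₃] = 1.78e-4 mol L⁻¹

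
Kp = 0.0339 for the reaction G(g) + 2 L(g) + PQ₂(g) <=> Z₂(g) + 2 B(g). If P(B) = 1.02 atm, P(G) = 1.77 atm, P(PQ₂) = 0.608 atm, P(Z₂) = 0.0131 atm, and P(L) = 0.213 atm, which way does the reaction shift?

in the reverse direction

Qp = P(Z₂)·P(B)² / (P(G)·P(L)²·P(PQ₂)) = (0.0131)·(1.02)² / ((1.77)·(0.213)²·(0.608)) = 0.279
Qp = 0.279 > Kp = 0.0339, so the reverse reaction proceeds.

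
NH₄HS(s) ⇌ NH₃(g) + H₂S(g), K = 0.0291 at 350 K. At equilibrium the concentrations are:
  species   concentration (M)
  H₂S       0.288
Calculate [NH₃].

[NH₃] = 0.101 M

(NH₄HS is a pure solid — omitted from K.)
At equilibrium, K = [NH₃]·[H₂S] = 0.0291.
([NH₃])·(0.288) = 0.0291
[NH₃] = 0.101 M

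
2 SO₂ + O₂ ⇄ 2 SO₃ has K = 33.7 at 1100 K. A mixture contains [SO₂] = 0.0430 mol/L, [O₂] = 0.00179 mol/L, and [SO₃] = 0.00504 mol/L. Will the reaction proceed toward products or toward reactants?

Q = [SO₃]² / ([SO₂]²·[O₂]) = (0.00504)² / ((0.0430)²·(0.00179)) = 7.67
Q = 7.67 < K = 33.7, so the forward reaction proceeds.

forward (toward products)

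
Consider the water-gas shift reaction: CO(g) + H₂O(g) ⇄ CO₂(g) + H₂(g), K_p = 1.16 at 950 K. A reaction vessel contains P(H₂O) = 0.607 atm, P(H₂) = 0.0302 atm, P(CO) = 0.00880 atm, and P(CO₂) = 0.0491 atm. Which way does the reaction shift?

in the forward direction

Q_p = P(CO₂)·P(H₂) / (P(CO)·P(H₂O)) = (0.0491)·(0.0302) / ((0.00880)·(0.607)) = 0.278
Q_p = 0.278 < K_p = 1.16, so the forward reaction proceeds.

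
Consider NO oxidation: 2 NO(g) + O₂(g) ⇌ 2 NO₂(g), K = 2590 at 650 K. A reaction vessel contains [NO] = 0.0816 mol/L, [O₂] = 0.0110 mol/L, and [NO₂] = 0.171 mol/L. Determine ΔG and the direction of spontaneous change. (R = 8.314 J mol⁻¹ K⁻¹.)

Q = [NO₂]² / ([NO]²·[O₂]) = (0.171)² / ((0.0816)²·(0.0110)) = 399
ΔG = RT ln(Q/K) = (8.314 J mol⁻¹ K⁻¹)(650 K) × ln(399/2590)
   = (5.404 kJ/mol)(-1.870) = -10.1 kJ/mol
ΔG < 0, so the forward reaction is spontaneous (proceeds forward).

ΔG = -10.1 kJ/mol; the forward reaction is spontaneous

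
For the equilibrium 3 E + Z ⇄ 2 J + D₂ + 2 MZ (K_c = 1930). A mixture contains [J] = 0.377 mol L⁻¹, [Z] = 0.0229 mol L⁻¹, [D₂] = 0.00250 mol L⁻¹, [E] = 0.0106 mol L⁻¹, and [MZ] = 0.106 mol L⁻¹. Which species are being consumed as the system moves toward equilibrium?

Q_c = [J]²·[D₂]·[MZ]² / ([E]³·[Z]) = (0.377)²·(0.00250)·(0.106)² / ((0.0106)³·(0.0229)) = 146
Q_c = 146 < K_c = 1930: net forward reaction.

E, Z (reactants)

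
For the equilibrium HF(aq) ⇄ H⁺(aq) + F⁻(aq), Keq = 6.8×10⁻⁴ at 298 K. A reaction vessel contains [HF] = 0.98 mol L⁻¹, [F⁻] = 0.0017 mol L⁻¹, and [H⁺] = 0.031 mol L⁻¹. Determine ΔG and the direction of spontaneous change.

Q = [H⁺]·[F⁻] / [HF] = (0.031)·(0.0017) / (0.98) = 5.38×10⁻⁵
ΔG = RT ln(Q/Keq) = (8.314 J mol⁻¹ K⁻¹)(298 K) × ln(5.38×10⁻⁵/6.8×10⁻⁴)
   = (2.478 kJ/mol)(-2.537) = -6.29 kJ/mol
ΔG < 0, so the forward reaction is spontaneous (proceeds forward).

ΔG = -6.29 kJ/mol; the forward reaction is spontaneous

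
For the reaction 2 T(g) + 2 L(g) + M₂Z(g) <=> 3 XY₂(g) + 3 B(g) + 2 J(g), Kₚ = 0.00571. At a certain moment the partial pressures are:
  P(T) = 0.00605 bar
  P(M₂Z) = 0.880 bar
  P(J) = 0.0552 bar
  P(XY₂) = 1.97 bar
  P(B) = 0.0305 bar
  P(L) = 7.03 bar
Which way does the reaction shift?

forward (toward products)

Qₚ = P(XY₂)³·P(B)³·P(J)² / (P(T)²·P(L)²·P(M₂Z)) = (1.97)³·(0.0305)³·(0.0552)² / ((0.00605)²·(7.03)²·(0.880)) = 4.15×10⁻⁴
Qₚ = 4.15×10⁻⁴ < Kₚ = 0.00571, so the forward reaction proceeds.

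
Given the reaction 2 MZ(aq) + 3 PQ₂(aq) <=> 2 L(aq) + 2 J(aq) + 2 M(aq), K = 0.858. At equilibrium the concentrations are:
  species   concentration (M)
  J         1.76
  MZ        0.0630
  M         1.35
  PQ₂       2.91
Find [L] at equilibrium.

At equilibrium, K = [L]²·[J]²·[M]² / ([MZ]²·[PQ₂]³) = 0.858.
([L])²·(1.76)²·(1.35)² / ((0.0630)²·(2.91)³) = 0.858
[L]² = 0.0149 ⇒ [L] = 0.122 M

[L] = 0.122 M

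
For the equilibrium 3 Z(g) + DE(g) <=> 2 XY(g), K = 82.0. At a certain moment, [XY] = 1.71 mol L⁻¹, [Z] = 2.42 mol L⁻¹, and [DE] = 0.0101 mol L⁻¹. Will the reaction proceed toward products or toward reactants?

in the forward direction

Q = [XY]² / ([Z]³·[DE]) = (1.71)² / ((2.42)³·(0.0101)) = 20.4
Q = 20.4 < K = 82.0, so the forward reaction proceeds.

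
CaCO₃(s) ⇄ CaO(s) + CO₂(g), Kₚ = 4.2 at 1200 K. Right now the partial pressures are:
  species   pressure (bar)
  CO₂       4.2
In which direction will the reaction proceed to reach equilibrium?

neither direction; the system is at equilibrium

(CaCO₃, CaO are pure solids — omitted from Qₚ.)
Qₚ = P(CO₂) = 4.2
Qₚ = 4.2 = Kₚ, so the system is already at equilibrium.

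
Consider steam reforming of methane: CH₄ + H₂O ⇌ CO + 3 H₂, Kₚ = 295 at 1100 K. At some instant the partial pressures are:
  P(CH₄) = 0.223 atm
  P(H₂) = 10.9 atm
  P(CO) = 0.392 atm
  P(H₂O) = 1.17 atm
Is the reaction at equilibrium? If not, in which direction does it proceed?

to the left

Qₚ = P(CO)·P(H₂)³ / (P(CH₄)·P(H₂O)) = (0.392)·(10.9)³ / ((0.223)·(1.17)) = 1950
Qₚ = 1950 > Kₚ = 295, so the reverse reaction proceeds.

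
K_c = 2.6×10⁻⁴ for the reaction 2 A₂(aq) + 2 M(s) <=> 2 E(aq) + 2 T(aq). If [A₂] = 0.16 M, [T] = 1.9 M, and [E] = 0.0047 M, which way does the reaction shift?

(M is a pure solid — omitted from Q_c.)
Q_c = [E]²·[T]² / [A₂]² = (0.0047)²·(1.9)² / (0.16)² = 0.0031
Q_c = 0.0031 > K_c = 2.6×10⁻⁴, so the reverse reaction proceeds.

in the reverse direction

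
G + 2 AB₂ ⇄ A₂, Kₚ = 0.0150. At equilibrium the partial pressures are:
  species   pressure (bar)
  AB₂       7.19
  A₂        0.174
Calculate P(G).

P(G) = 0.224 bar

At equilibrium, Kₚ = P(A₂) / (P(G)·P(AB₂)²) = 0.0150.
(0.174) / ((P(G))·(7.19)²) = 0.0150
P(G) = 0.224 bar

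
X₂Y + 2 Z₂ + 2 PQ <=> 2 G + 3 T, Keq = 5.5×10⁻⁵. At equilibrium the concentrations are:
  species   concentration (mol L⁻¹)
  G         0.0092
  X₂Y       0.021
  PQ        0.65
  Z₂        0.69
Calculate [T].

At equilibrium, Keq = [G]²·[T]³ / ([X₂Y]·[Z₂]²·[PQ]²) = 5.5×10⁻⁵.
(0.0092)²·([T])³ / ((0.021)·(0.69)²·(0.65)²) = 5.5×10⁻⁵
[T]³ = 0.00274 ⇒ [T] = 0.14 mol L⁻¹

[T] = 0.14 mol L⁻¹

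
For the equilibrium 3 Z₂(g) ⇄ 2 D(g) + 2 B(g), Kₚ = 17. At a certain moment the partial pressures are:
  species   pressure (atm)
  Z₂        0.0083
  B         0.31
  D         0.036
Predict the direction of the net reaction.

Qₚ = P(D)²·P(B)² / P(Z₂)³ = (0.036)²·(0.31)² / (0.0083)³ = 220
Qₚ = 220 > Kₚ = 17, so the reverse reaction proceeds.

toward reactants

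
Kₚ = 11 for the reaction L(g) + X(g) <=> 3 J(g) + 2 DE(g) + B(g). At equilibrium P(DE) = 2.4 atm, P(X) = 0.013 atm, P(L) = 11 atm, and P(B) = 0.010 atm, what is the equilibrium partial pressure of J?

At equilibrium, Kₚ = P(J)³·P(DE)²·P(B) / (P(L)·P(X)) = 11.
(P(J))³·(2.4)²·(0.010) / ((11)·(0.013)) = 11
P(J)³ = 27.3 ⇒ P(J) = 3.0 atm

P(J) = 3.0 atm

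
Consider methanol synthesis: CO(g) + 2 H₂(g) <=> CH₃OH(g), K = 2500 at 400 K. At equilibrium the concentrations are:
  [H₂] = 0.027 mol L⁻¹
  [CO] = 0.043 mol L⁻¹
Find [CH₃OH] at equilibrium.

[CH₃OH] = 0.078 mol L⁻¹

At equilibrium, K = [CH₃OH] / ([CO]·[H₂]²) = 2500.
([CH₃OH]) / ((0.043)·(0.027)²) = 2500
[CH₃OH] = 0.0784 = 0.078 mol L⁻¹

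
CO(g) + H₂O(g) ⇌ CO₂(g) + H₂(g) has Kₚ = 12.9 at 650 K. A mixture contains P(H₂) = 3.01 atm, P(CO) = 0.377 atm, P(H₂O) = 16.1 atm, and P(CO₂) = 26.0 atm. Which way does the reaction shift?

Qₚ = P(CO₂)·P(H₂) / (P(CO)·P(H₂O)) = (26.0)·(3.01) / ((0.377)·(16.1)) = 12.9
Qₚ = 12.9 = Kₚ, so the system is already at equilibrium.

neither direction; the system is at equilibrium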